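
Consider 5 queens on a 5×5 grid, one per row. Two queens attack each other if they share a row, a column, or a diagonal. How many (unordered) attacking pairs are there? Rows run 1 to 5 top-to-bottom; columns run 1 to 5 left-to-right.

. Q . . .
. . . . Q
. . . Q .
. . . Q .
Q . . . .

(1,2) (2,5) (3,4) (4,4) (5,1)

3

Same column: (3,4)–(4,4) (column 4).
Same diagonal: (1,2)–(3,4) (|1−3| = |2−4| = 2); (2,5)–(3,4) (|2−3| = |5−4| = 1).
Total attacking pairs: 3.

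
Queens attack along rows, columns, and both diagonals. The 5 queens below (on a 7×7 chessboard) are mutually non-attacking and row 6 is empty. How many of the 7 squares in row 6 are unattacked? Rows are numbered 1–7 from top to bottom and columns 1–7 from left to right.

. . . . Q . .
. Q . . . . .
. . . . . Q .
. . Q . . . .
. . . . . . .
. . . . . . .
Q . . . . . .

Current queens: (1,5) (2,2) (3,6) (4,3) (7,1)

(1,5) attacks row 6 at column 5.
(2,2) attacks row 6 at column 2 and diagonals 6.
(3,6) attacks row 6 at column 6 and diagonals 3.
(4,3) attacks row 6 at column 3 and diagonals 1, 5.
(7,1) attacks row 6 at column 1 and diagonals 2.
Attacked columns: {1, 2, 3, 5, 6}. Safe: {4, 7}.

2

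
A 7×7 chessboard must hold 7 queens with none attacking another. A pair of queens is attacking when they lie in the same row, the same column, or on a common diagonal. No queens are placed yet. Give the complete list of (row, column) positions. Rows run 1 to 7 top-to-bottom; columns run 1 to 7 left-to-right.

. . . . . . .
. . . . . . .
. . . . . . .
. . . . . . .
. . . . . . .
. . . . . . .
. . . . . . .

Row 1: Safe: 1, 2, 3, 4, 5, 6, 7. Place at column 5.
Row 2: attacked by (1,5)→{4,5,6}. Safe: 1, 2, 3, 7. Place at column 3.
Row 3: attacked by (1,5)→{3,5,7}; (2,3)→{2,3,4}. Safe: 1, 6. Place at column 1.
Row 4: attacked by (1,5)→{2,5}; (2,3)→{1,3,5}; (3,1)→{1,2}. Safe: 4, 6, 7. Place at column 6.
Row 5: attacked by (1,5)→{1,5}; (2,3)→{3,6}; (3,1)→{1,3}; (4,6)→{5,6,7}. Safe: 2, 4. Place at column 4.
Row 6: attacked by (1,5)→{5}; (2,3)→{3,7}; (3,1)→{1,4}; (4,6)→{4,6}; (5,4)→{3,4,5}. Safe: 2. Place at column 2.
Row 7: attacked by (1,5)→{5}; (2,3)→{3}; (3,1)→{1,5}; (4,6)→{3,6}; (5,4)→{2,4,6}; (6,2)→{1,2,3}. Safe: 7. Place at column 7.
Columns [5, 3, 1, 6, 4, 2, 7], r−c [-4, -1, 2, -2, 1, 4, 0], r+c [6, 5, 4, 10, 9, 8, 14] are all distinct, so no two queens attack.

(1,5) (2,3) (3,1) (4,6) (5,4) (6,2) (7,7)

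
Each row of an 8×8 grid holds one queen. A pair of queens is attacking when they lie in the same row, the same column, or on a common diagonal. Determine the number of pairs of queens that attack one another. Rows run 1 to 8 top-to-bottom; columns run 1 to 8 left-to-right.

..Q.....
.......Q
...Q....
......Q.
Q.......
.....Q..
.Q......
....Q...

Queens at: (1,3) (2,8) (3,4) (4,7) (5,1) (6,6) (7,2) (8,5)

All columns are distinct and no two queens satisfy |Δrow| = |Δcol|, so no pair attacks.

0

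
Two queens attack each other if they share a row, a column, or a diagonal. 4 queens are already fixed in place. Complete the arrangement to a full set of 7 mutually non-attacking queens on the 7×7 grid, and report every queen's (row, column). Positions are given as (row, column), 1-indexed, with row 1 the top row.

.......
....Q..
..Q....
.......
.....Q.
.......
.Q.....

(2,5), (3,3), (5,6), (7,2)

(1,7) (2,5) (3,3) (4,1) (5,6) (6,4) (7,2)

Row 1: attacked by (2,5)→{4,5,6}; (3,3)→{1,3,5}; (5,6)→{2,6}; (7,2)→{2}. Safe: 7. Place at column 7.
Row 4: attacked by (1,7)→{4,7}; (2,5)→{3,5,7}; (3,3)→{2,3,4}; (5,6)→{5,6,7}; (7,2)→{2,5}. Safe: 1. Place at column 1.
Row 6: attacked by (1,7)→{2,7}; (2,5)→{1,5}; (3,3)→{3,6}; (4,1)→{1,3}; (5,6)→{5,6,7}; (7,2)→{1,2,3}. Safe: 4. Place at column 4.
Columns [7, 5, 3, 1, 6, 4, 2], r−c [-6, -3, 0, 3, -1, 2, 5], r+c [8, 7, 6, 5, 11, 10, 9] are all distinct, so no two queens attack.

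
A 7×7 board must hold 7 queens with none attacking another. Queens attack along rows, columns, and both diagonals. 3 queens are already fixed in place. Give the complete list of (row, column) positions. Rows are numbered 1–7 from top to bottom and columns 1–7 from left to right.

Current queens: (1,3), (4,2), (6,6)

Row 2: attacked by (1,3)→{2,3,4}; (4,2)→{2,4}; (6,6)→{2,6}. Safe: 1, 5, 7. Place at column 5.
Row 3: attacked by (1,3)→{1,3,5}; (2,5)→{4,5,6}; (4,2)→{1,2,3}; (6,6)→{3,6}. Safe: 7. Place at column 7.
Row 5: attacked by (1,3)→{3,7}; (2,5)→{2,5}; (3,7)→{5,7}; (4,2)→{1,2,3}; (6,6)→{5,6,7}. Safe: 4. Place at column 4.
Row 7: attacked by (1,3)→{3}; (2,5)→{5}; (3,7)→{3,7}; (4,2)→{2,5}; (5,4)→{2,4,6}; (6,6)→{5,6,7}. Safe: 1. Place at column 1.
Columns [3, 5, 7, 2, 4, 6, 1], r−c [-2, -3, -4, 2, 1, 0, 6], r+c [4, 7, 10, 6, 9, 12, 8] are all distinct, so no two queens attack.

(1,3) (2,5) (3,7) (4,2) (5,4) (6,6) (7,1)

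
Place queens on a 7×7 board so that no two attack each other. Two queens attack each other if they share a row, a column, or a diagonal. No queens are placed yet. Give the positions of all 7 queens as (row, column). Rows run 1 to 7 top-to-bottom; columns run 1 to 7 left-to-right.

(1,3) (2,1) (3,6) (4,2) (5,5) (6,7) (7,4)

Row 1: Safe: 1, 2, 3, 4, 5, 6, 7. Place at column 3.
Row 2: attacked by (1,3)→{2,3,4}. Safe: 1, 5, 6, 7. Place at column 1.
Row 3: attacked by (1,3)→{1,3,5}; (2,1)→{1,2}. Safe: 4, 6, 7. Place at column 6.
Row 4: attacked by (1,3)→{3,6}; (2,1)→{1,3}; (3,6)→{5,6,7}. Safe: 2, 4. Place at column 2.
Row 5: attacked by (1,3)→{3,7}; (2,1)→{1,4}; (3,6)→{4,6}; (4,2)→{1,2,3}. Safe: 5. Place at column 5.
Row 6: attacked by (1,3)→{3}; (2,1)→{1,5}; (3,6)→{3,6}; (4,2)→{2,4}; (5,5)→{4,5,6}. Safe: 7. Place at column 7.
Row 7: attacked by (1,3)→{3}; (2,1)→{1,6}; (3,6)→{2,6}; (4,2)→{2,5}; (5,5)→{3,5,7}; (6,7)→{6,7}. Safe: 4. Place at column 4.
Columns [3, 1, 6, 2, 5, 7, 4], r−c [-2, 1, -3, 2, 0, -1, 3], r+c [4, 3, 9, 6, 10, 13, 11] are all distinct, so no two queens attack.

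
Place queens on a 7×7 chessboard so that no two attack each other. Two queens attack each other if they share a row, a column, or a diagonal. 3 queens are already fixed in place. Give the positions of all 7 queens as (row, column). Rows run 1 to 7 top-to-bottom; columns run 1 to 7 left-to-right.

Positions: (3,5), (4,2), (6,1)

(1,4) (2,7) (3,5) (4,2) (5,6) (6,1) (7,3)

Row 1: attacked by (3,5)→{3,5,7}; (4,2)→{2,5}; (6,1)→{1,6}. Safe: 4. Place at column 4.
Row 2: attacked by (1,4)→{3,4,5}; (3,5)→{4,5,6}; (4,2)→{2,4}; (6,1)→{1,5}. Safe: 7. Place at column 7.
Row 5: attacked by (1,4)→{4}; (2,7)→{4,7}; (3,5)→{3,5,7}; (4,2)→{1,2,3}; (6,1)→{1,2}. Safe: 6. Place at column 6.
Row 7: attacked by (1,4)→{4}; (2,7)→{2,7}; (3,5)→{1,5}; (4,2)→{2,5}; (5,6)→{4,6}; (6,1)→{1,2}. Safe: 3. Place at column 3.
Columns [4, 7, 5, 2, 6, 1, 3], r−c [-3, -5, -2, 2, -1, 5, 4], r+c [5, 9, 8, 6, 11, 7, 10] are all distinct, so no two queens attack.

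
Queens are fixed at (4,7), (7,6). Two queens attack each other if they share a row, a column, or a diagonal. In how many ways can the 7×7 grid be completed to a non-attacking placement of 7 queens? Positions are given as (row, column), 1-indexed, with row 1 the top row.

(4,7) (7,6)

2

Branch on row 1: col 1 → 1; col 2 → 1; col 3 → 0; col 5 → 0.
Sum: 1 + 1 + 0 + 0 = 2.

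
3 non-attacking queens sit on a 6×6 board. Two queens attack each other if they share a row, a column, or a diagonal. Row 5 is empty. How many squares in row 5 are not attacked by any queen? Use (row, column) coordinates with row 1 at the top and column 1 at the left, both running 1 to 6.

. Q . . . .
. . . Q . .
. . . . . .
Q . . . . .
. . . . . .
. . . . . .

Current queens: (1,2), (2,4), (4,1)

(1,2) attacks row 5 at column 2 and diagonals 6.
(2,4) attacks row 5 at column 4 and diagonals 1.
(4,1) attacks row 5 at column 1 and diagonals 2.
Attacked columns: {1, 2, 4, 6}. Safe: {3, 5}.

2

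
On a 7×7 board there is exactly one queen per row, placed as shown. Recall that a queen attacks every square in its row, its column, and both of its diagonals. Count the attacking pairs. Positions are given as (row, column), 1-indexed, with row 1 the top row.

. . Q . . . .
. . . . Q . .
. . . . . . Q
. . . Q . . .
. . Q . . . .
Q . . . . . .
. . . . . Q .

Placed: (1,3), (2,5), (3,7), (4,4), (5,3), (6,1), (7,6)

Same column: (1,3)–(5,3) (column 3).
Same diagonal: (2,5)–(6,1) (|2−6| = |5−1| = 4); (4,4)–(5,3) (|4−5| = |4−3| = 1).
Total attacking pairs: 3.

3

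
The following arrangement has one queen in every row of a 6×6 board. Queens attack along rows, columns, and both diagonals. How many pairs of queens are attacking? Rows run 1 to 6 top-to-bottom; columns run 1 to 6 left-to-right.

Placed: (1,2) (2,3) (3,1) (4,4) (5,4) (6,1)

Same column: (3,1)–(6,1) (column 1); (4,4)–(5,4) (column 4).
Same diagonal: (1,2)–(2,3) (|1−2| = |2−3| = 1).
Total attacking pairs: 3.

3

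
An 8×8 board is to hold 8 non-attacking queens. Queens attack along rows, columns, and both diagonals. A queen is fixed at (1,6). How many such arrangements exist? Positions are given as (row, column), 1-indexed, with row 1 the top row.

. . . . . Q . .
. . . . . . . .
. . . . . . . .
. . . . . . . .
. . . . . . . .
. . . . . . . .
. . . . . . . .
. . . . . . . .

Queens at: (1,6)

16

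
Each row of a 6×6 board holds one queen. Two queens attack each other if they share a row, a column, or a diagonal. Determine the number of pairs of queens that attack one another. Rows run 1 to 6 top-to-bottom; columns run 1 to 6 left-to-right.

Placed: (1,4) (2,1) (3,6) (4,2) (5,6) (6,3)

3

Same column: (3,6)–(5,6) (column 6).
Same diagonal: (1,4)–(3,6) (|1−3| = |4−6| = 2); (3,6)–(6,3) (|3−6| = |6−3| = 3).
Total attacking pairs: 3.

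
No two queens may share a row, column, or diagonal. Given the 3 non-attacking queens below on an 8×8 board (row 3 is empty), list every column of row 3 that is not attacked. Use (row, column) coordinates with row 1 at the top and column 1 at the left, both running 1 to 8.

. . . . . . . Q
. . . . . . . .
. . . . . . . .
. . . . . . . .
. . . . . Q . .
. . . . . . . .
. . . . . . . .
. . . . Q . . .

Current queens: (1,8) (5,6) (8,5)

columns 1, 2, 3, 7

(1,8) attacks row 3 at column 8 and diagonals 6.
(5,6) attacks row 3 at column 6 and diagonals 4, 8.
(8,5) attacks row 3 at column 5.
Attacked columns: {4, 5, 6, 8}. Safe: {1, 2, 3, 7}.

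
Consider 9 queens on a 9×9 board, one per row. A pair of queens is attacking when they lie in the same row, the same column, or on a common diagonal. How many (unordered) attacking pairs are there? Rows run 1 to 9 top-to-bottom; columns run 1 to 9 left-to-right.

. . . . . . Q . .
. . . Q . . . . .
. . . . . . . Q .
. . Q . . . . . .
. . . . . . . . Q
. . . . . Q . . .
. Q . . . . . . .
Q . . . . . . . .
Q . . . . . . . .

2

Same column: (8,1)–(9,1) (column 1).
Same diagonal: (7,2)–(8,1) (|7−8| = |2−1| = 1).
Total attacking pairs: 2.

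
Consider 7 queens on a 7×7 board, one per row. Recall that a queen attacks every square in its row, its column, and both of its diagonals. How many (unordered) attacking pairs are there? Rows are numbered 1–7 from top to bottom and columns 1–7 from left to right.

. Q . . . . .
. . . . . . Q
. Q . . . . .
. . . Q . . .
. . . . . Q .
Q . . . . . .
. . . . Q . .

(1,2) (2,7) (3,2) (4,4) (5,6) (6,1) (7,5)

2

Same column: (1,2)–(3,2) (column 2).
Same diagonal: (1,2)–(5,6) (|1−5| = |2−6| = 4).
Total attacking pairs: 2.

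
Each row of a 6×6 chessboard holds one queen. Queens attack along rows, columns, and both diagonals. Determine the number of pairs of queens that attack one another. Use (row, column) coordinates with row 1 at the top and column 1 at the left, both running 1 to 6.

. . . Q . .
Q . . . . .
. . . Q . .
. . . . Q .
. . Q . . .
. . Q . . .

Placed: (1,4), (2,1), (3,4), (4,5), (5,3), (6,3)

Same column: (1,4)–(3,4) (column 4); (5,3)–(6,3) (column 3).
Same diagonal: (3,4)–(4,5) (|3−4| = |4−5| = 1); (4,5)–(6,3) (|4−6| = |5−3| = 2).
Total attacking pairs: 4.

4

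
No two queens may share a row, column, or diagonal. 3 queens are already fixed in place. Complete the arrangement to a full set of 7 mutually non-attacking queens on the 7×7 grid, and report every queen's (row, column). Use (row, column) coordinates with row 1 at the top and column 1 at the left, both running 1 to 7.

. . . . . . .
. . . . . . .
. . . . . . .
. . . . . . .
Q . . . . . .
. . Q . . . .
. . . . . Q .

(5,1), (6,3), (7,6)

(1,2) (2,5) (3,7) (4,4) (5,1) (6,3) (7,6)

Row 1: attacked by (5,1)→{1,5}; (6,3)→{3}; (7,6)→{6}. Safe: 2, 4, 7. Place at column 2.
Row 2: attacked by (1,2)→{1,2,3}; (5,1)→{1,4}; (6,3)→{3,7}; (7,6)→{1,6}. Safe: 5. Place at column 5.
Row 3: attacked by (1,2)→{2,4}; (2,5)→{4,5,6}; (5,1)→{1,3}; (6,3)→{3,6}; (7,6)→{2,6}. Safe: 7. Place at column 7.
Row 4: attacked by (1,2)→{2,5}; (2,5)→{3,5,7}; (3,7)→{6,7}; (5,1)→{1,2}; (6,3)→{1,3,5}; (7,6)→{3,6}. Safe: 4. Place at column 4.
Columns [2, 5, 7, 4, 1, 3, 6], r−c [-1, -3, -4, 0, 4, 3, 1], r+c [3, 7, 10, 8, 6, 9, 13] are all distinct, so no two queens attack.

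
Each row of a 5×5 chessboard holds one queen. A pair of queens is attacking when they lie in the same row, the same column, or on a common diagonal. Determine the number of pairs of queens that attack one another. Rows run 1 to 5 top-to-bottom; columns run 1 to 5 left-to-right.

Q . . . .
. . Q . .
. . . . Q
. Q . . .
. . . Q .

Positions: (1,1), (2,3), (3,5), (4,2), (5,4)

0

All columns are distinct and no two queens satisfy |Δrow| = |Δcol|, so no pair attacks.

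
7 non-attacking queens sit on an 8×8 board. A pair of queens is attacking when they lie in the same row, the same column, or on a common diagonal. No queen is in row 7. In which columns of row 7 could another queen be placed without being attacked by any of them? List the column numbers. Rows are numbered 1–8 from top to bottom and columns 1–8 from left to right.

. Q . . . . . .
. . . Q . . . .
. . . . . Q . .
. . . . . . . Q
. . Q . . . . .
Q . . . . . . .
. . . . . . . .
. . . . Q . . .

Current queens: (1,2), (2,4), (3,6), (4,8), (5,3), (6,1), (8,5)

(1,2) attacks row 7 at column 2 and diagonals 8.
(2,4) attacks row 7 at column 4.
(3,6) attacks row 7 at column 6 and diagonals 2.
(4,8) attacks row 7 at column 8 and diagonals 5.
(5,3) attacks row 7 at column 3 and diagonals 1, 5.
(6,1) attacks row 7 at column 1 and diagonals 2.
(8,5) attacks row 7 at column 5 and diagonals 4, 6.
Attacked columns: {1, 2, 3, 4, 5, 6, 8}. Safe: {7}.

columns 7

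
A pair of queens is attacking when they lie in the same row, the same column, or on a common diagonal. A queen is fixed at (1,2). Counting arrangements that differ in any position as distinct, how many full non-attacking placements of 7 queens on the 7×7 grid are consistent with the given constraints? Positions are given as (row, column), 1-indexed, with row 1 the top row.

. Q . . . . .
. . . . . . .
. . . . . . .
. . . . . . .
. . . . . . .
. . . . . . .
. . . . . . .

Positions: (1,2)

7

Branch on row 2: col 4 → 2; col 5 → 3; col 6 → 1; col 7 → 1.
Sum: 2 + 3 + 1 + 1 = 7.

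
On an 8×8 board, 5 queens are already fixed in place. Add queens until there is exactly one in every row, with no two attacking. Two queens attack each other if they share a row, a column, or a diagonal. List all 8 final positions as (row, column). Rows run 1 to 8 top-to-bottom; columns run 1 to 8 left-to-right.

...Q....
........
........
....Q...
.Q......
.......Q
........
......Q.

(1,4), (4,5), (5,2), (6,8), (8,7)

(1,4) (2,6) (3,1) (4,5) (5,2) (6,8) (7,3) (8,7)

Row 2: attacked by (1,4)→{3,4,5}; (4,5)→{3,5,7}; (5,2)→{2,5}; (6,8)→{4,8}; (8,7)→{1,7}. Safe: 6. Place at column 6.
Row 3: attacked by (1,4)→{2,4,6}; (2,6)→{5,6,7}; (4,5)→{4,5,6}; (5,2)→{2,4}; (6,8)→{5,8}; (8,7)→{2,7}. Safe: 1, 3. Place at column 1.
Row 7: attacked by (1,4)→{4}; (2,6)→{1,6}; (3,1)→{1,5}; (4,5)→{2,5,8}; (5,2)→{2,4}; (6,8)→{7,8}; (8,7)→{6,7,8}. Safe: 3. Place at column 3.
Columns [4, 6, 1, 5, 2, 8, 3, 7], r−c [-3, -4, 2, -1, 3, -2, 4, 1], r+c [5, 8, 4, 9, 7, 14, 10, 15] are all distinct, so no two queens attack.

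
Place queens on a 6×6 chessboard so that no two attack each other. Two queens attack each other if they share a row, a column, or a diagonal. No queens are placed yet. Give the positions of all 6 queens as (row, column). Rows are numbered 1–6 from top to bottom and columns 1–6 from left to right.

Row 1: Safe: 1, 2, 3, 4, 5, 6. Place at column 3.
Row 2: attacked by (1,3)→{2,3,4}. Safe: 1, 5, 6. Place at column 6.
Row 3: attacked by (1,3)→{1,3,5}; (2,6)→{5,6}. Safe: 2, 4. Place at column 2.
Row 4: attacked by (1,3)→{3,6}; (2,6)→{4,6}; (3,2)→{1,2,3}. Safe: 5. Place at column 5.
Row 5: attacked by (1,3)→{3}; (2,6)→{3,6}; (3,2)→{2,4}; (4,5)→{4,5,6}. Safe: 1. Place at column 1.
Row 6: attacked by (1,3)→{3}; (2,6)→{2,6}; (3,2)→{2,5}; (4,5)→{3,5}; (5,1)→{1,2}. Safe: 4. Place at column 4.
Columns [3, 6, 2, 5, 1, 4], r−c [-2, -4, 1, -1, 4, 2], r+c [4, 8, 5, 9, 6, 10] are all distinct, so no two queens attack.

(1,3) (2,6) (3,2) (4,5) (5,1) (6,4)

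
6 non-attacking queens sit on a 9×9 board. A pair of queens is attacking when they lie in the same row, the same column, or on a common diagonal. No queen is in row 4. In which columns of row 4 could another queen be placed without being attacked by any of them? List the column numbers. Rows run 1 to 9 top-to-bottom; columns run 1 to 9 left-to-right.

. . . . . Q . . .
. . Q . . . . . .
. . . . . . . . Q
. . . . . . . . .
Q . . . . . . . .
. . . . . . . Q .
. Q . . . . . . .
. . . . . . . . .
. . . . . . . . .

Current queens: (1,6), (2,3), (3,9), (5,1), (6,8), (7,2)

(1,6) attacks row 4 at column 6 and diagonals 3, 9.
(2,3) attacks row 4 at column 3 and diagonals 1, 5.
(3,9) attacks row 4 at column 9 and diagonals 8.
(5,1) attacks row 4 at column 1 and diagonals 2.
(6,8) attacks row 4 at column 8 and diagonals 6.
(7,2) attacks row 4 at column 2 and diagonals 5.
Attacked columns: {1, 2, 3, 5, 6, 8, 9}. Safe: {4, 7}.

columns 4, 7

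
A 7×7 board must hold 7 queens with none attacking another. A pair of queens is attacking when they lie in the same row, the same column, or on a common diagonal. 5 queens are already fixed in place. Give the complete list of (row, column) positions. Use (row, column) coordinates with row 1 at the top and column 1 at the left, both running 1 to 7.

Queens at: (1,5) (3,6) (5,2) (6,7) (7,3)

(1,5) (2,1) (3,6) (4,4) (5,2) (6,7) (7,3)

Row 2: attacked by (1,5)→{4,5,6}; (3,6)→{5,6,7}; (5,2)→{2,5}; (6,7)→{3,7}; (7,3)→{3}. Safe: 1. Place at column 1.
Row 4: attacked by (1,5)→{2,5}; (2,1)→{1,3}; (3,6)→{5,6,7}; (5,2)→{1,2,3}; (6,7)→{5,7}; (7,3)→{3,6}. Safe: 4. Place at column 4.
Columns [5, 1, 6, 4, 2, 7, 3], r−c [-4, 1, -3, 0, 3, -1, 4], r+c [6, 3, 9, 8, 7, 13, 10] are all distinct, so no two queens attack.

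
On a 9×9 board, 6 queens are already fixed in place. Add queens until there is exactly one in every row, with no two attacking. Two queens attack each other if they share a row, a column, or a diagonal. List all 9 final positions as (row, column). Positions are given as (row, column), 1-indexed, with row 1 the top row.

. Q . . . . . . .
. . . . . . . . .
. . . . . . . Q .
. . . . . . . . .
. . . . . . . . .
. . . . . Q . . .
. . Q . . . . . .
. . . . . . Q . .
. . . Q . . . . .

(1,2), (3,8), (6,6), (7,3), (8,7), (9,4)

Row 2: attacked by (1,2)→{1,2,3}; (3,8)→{7,8,9}; (6,6)→{2,6}; (7,3)→{3,8}; (8,7)→{1,7}; (9,4)→{4}. Safe: 5. Place at column 5.
Row 4: attacked by (1,2)→{2,5}; (2,5)→{3,5,7}; (3,8)→{7,8,9}; (6,6)→{4,6,8}; (7,3)→{3,6}; (8,7)→{3,7}; (9,4)→{4,9}. Safe: 1. Place at column 1.
Row 5: attacked by (1,2)→{2,6}; (2,5)→{2,5,8}; (3,8)→{6,8}; (4,1)→{1,2}; (6,6)→{5,6,7}; (7,3)→{1,3,5}; (8,7)→{4,7}; (9,4)→{4,8}. Safe: 9. Place at column 9.
Columns [2, 5, 8, 1, 9, 6, 3, 7, 4], r−c [-1, -3, -5, 3, -4, 0, 4, 1, 5], r+c [3, 7, 11, 5, 14, 12, 10, 15, 13] are all distinct, so no two queens attack.

(1,2) (2,5) (3,8) (4,1) (5,9) (6,6) (7,3) (8,7) (9,4)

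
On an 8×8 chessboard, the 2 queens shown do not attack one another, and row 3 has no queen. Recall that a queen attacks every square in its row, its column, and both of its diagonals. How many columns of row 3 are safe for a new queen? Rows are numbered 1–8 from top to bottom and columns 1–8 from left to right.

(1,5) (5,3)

(1,5) attacks row 3 at column 5 and diagonals 3, 7.
(5,3) attacks row 3 at column 3 and diagonals 1, 5.
Attacked columns: {1, 3, 5, 7}. Safe: {2, 4, 6, 8}.

4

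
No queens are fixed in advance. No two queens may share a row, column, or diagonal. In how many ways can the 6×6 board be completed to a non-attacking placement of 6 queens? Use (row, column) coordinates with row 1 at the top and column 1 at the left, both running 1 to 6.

Branch on row 1: col 1 → 0; col 2 → 1; col 3 → 1; col 4 → 1; col 5 → 1; col 6 → 0.
Sum: 0 + 1 + 1 + 1 + 1 + 0 = 4.
(This is the classic 6-queens count.)

4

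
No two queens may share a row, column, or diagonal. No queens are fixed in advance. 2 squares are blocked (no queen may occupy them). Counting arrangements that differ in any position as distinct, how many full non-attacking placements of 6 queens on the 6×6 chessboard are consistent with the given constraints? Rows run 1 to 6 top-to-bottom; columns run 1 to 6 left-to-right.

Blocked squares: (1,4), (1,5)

Branch on row 1: col 1 → 0; col 2 → 1; col 3 → 1; col 6 → 0.
Sum: 0 + 1 + 1 + 0 = 2.

2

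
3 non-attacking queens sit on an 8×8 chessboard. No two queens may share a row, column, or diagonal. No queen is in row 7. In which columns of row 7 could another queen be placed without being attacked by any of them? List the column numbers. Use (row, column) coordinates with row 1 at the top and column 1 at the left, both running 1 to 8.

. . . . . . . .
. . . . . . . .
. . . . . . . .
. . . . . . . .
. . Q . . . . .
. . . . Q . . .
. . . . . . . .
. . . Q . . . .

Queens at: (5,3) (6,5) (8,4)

columns 2, 7, 8

(5,3) attacks row 7 at column 3 and diagonals 1, 5.
(6,5) attacks row 7 at column 5 and diagonals 4, 6.
(8,4) attacks row 7 at column 4 and diagonals 3, 5.
Attacked columns: {1, 3, 4, 5, 6}. Safe: {2, 7, 8}.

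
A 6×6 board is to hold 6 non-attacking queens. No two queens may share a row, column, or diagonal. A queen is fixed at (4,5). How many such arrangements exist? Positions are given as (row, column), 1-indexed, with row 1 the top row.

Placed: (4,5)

1

Branch on row 1: col 1 → 0; col 3 → 1; col 4 → 0; col 6 → 0.
Sum: 0 + 1 + 0 + 0 = 1.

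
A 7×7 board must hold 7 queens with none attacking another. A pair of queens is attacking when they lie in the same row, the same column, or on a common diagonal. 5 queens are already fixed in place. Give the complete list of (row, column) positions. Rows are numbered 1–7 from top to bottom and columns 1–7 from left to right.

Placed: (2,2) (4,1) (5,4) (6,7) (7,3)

(1,6) (2,2) (3,5) (4,1) (5,4) (6,7) (7,3)

Row 1: attacked by (2,2)→{1,2,3}; (4,1)→{1,4}; (5,4)→{4}; (6,7)→{2,7}; (7,3)→{3}. Safe: 5, 6. Place at column 6.
Row 3: attacked by (1,6)→{4,6}; (2,2)→{1,2,3}; (4,1)→{1,2}; (5,4)→{2,4,6}; (6,7)→{4,7}; (7,3)→{3,7}. Safe: 5. Place at column 5.
Columns [6, 2, 5, 1, 4, 7, 3], r−c [-5, 0, -2, 3, 1, -1, 4], r+c [7, 4, 8, 5, 9, 13, 10] are all distinct, so no two queens attack.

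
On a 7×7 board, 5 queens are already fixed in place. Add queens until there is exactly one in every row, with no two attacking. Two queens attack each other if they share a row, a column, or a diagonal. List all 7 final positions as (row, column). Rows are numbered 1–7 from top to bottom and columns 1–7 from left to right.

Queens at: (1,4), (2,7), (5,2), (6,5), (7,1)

Row 3: attacked by (1,4)→{2,4,6}; (2,7)→{6,7}; (5,2)→{2,4}; (6,5)→{2,5}; (7,1)→{1,5}. Safe: 3. Place at column 3.
Row 4: attacked by (1,4)→{1,4,7}; (2,7)→{5,7}; (3,3)→{2,3,4}; (5,2)→{1,2,3}; (6,5)→{3,5,7}; (7,1)→{1,4}. Safe: 6. Place at column 6.
Columns [4, 7, 3, 6, 2, 5, 1], r−c [-3, -5, 0, -2, 3, 1, 6], r+c [5, 9, 6, 10, 7, 11, 8] are all distinct, so no two queens attack.

(1,4) (2,7) (3,3) (4,6) (5,2) (6,5) (7,1)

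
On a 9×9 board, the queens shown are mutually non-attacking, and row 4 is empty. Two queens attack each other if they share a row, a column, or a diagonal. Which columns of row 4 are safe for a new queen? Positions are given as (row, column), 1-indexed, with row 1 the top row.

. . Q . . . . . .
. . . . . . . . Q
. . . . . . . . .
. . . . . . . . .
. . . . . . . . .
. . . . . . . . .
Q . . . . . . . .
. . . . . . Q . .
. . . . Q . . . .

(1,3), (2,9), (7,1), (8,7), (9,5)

columns 2, 8

(1,3) attacks row 4 at column 3 and diagonals 6.
(2,9) attacks row 4 at column 9 and diagonals 7.
(7,1) attacks row 4 at column 1 and diagonals 4.
(8,7) attacks row 4 at column 7 and diagonals 3.
(9,5) attacks row 4 at column 5.
Attacked columns: {1, 3, 4, 5, 6, 7, 9}. Safe: {2, 8}.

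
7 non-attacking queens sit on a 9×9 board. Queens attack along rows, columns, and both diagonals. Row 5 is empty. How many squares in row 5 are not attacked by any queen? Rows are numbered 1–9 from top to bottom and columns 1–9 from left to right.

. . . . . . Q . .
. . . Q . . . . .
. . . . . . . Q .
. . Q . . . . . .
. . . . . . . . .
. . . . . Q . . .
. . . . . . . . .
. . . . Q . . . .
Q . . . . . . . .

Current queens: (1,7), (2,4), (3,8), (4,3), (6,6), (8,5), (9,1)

1

(1,7) attacks row 5 at column 7 and diagonals 3.
(2,4) attacks row 5 at column 4 and diagonals 1, 7.
(3,8) attacks row 5 at column 8 and diagonals 6.
(4,3) attacks row 5 at column 3 and diagonals 2, 4.
(6,6) attacks row 5 at column 6 and diagonals 5, 7.
(8,5) attacks row 5 at column 5 and diagonals 2, 8.
(9,1) attacks row 5 at column 1 and diagonals 5.
Attacked columns: {1, 2, 3, 4, 5, 6, 7, 8}. Safe: {9}.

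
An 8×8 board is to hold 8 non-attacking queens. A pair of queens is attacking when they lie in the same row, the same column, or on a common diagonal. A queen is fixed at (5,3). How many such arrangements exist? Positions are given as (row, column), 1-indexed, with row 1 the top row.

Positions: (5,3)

12

Branch on row 1: col 1 → 1; col 2 → 3; col 4 → 0; col 5 → 6; col 6 → 2; col 8 → 0.
Sum: 1 + 3 + 0 + 6 + 2 + 0 = 12.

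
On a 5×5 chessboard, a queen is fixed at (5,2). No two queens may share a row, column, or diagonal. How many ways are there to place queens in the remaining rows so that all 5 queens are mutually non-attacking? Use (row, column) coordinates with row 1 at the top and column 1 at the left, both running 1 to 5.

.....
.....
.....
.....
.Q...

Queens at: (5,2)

Branch on row 1: col 1 → 0; col 3 → 0; col 4 → 1; col 5 → 1.
Sum: 0 + 0 + 1 + 1 = 2.

2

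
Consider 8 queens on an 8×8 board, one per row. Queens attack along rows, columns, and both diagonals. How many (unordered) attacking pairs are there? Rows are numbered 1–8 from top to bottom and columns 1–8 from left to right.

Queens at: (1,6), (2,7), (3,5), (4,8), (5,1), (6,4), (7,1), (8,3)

Same column: (5,1)–(7,1) (column 1).
Same diagonal: (1,6)–(2,7) (|1−2| = |6−7| = 1); (3,5)–(7,1) (|3−7| = |5−1| = 4).
Total attacking pairs: 3.

3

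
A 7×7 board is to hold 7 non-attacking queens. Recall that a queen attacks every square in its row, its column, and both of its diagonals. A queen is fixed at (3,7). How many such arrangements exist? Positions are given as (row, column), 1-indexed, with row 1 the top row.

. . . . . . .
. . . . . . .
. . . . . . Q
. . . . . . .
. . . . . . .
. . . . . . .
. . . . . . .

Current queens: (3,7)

Branch on row 1: col 1 → 1; col 2 → 1; col 3 → 1; col 4 → 1; col 6 → 2.
Sum: 1 + 1 + 1 + 1 + 2 = 6.

6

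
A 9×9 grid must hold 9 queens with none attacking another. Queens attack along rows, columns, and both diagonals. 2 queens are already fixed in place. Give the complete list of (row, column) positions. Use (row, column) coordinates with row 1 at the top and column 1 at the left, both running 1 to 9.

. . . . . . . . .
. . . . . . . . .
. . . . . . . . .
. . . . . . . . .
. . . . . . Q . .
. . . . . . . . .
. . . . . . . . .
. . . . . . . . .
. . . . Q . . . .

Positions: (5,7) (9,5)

(1,9) (2,3) (3,6) (4,2) (5,7) (6,1) (7,4) (8,8) (9,5)

Row 1: attacked by (5,7)→{3,7}; (9,5)→{5}. Safe: 1, 2, 4, 6, 8, 9. Place at column 9.
Row 2: attacked by (1,9)→{8,9}; (5,7)→{4,7}; (9,5)→{5}. Safe: 1, 2, 3, 6. Place at column 3.
Row 3: attacked by (1,9)→{7,9}; (2,3)→{2,3,4}; (5,7)→{5,7,9}; (9,5)→{5}. Safe: 1, 6, 8. Place at column 6.
Row 4: attacked by (1,9)→{6,9}; (2,3)→{1,3,5}; (3,6)→{5,6,7}; (5,7)→{6,7,8}; (9,5)→{5}. Safe: 2, 4. Place at column 2.
Row 6: attacked by (1,9)→{4,9}; (2,3)→{3,7}; (3,6)→{3,6,9}; (4,2)→{2,4}; (5,7)→{6,7,8}; (9,5)→{2,5,8}. Safe: 1. Place at column 1.
Row 7: attacked by (1,9)→{3,9}; (2,3)→{3,8}; (3,6)→{2,6}; (4,2)→{2,5}; (5,7)→{5,7,9}; (6,1)→{1,2}; (9,5)→{3,5,7}. Safe: 4. Place at column 4.
Row 8: attacked by (1,9)→{2,9}; (2,3)→{3,9}; (3,6)→{1,6}; (4,2)→{2,6}; (5,7)→{4,7}; (6,1)→{1,3}; (7,4)→{3,4,5}; (9,5)→{4,5,6}. Safe: 8. Place at column 8.
Columns [9, 3, 6, 2, 7, 1, 4, 8, 5], r−c [-8, -1, -3, 2, -2, 5, 3, 0, 4], r+c [10, 5, 9, 6, 12, 7, 11, 16, 14] are all distinct, so no two queens attack.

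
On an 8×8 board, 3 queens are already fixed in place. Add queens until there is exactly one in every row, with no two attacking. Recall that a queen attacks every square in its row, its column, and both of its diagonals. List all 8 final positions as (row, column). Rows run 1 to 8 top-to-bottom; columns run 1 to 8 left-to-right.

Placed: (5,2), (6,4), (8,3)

Row 1: attacked by (5,2)→{2,6}; (6,4)→{4}; (8,3)→{3}. Safe: 1, 5, 7, 8. Place at column 1.
Row 2: attacked by (1,1)→{1,2}; (5,2)→{2,5}; (6,4)→{4,8}; (8,3)→{3}. Safe: 6, 7. Place at column 7.
Row 3: attacked by (1,1)→{1,3}; (2,7)→{6,7,8}; (5,2)→{2,4}; (6,4)→{1,4,7}; (8,3)→{3,8}. Safe: 5. Place at column 5.
Row 4: attacked by (1,1)→{1,4}; (2,7)→{5,7}; (3,5)→{4,5,6}; (5,2)→{1,2,3}; (6,4)→{2,4,6}; (8,3)→{3,7}. Safe: 8. Place at column 8.
Row 7: attacked by (1,1)→{1,7}; (2,7)→{2,7}; (3,5)→{1,5}; (4,8)→{5,8}; (5,2)→{2,4}; (6,4)→{3,4,5}; (8,3)→{2,3,4}. Safe: 6. Place at column 6.
Columns [1, 7, 5, 8, 2, 4, 6, 3], r−c [0, -5, -2, -4, 3, 2, 1, 5], r+c [2, 9, 8, 12, 7, 10, 13, 11] are all distinct, so no two queens attack.

(1,1) (2,7) (3,5) (4,8) (5,2) (6,4) (7,6) (8,3)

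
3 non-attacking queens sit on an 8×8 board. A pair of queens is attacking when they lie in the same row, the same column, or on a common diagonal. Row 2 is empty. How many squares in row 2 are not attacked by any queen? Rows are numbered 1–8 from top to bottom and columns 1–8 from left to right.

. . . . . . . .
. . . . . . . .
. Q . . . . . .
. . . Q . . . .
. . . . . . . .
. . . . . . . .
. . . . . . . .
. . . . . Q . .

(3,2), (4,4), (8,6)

3

(3,2) attacks row 2 at column 2 and diagonals 1, 3.
(4,4) attacks row 2 at column 4 and diagonals 2, 6.
(8,6) attacks row 2 at column 6.
Attacked columns: {1, 2, 3, 4, 6}. Safe: {5, 7, 8}.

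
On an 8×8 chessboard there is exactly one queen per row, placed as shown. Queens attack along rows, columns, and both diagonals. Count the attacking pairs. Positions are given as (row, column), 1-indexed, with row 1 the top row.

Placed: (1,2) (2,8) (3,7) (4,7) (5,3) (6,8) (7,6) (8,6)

Same column: (2,8)–(6,8) (column 8); (3,7)–(4,7) (column 7); (7,6)–(8,6) (column 6).
Same diagonal: (2,8)–(3,7) (|2−3| = |8−7| = 1); (5,3)–(8,6) (|5−8| = |3−6| = 3); (6,8)–(8,6) (|6−8| = |8−6| = 2).
Total attacking pairs: 6.

6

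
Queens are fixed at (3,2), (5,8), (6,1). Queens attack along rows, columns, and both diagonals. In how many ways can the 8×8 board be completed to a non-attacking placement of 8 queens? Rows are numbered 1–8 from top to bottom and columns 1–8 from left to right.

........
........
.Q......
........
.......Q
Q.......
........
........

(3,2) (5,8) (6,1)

Branch on row 1: col 3 → 1; col 5 → 1; col 7 → 1.
Sum: 1 + 1 + 1 = 3.

3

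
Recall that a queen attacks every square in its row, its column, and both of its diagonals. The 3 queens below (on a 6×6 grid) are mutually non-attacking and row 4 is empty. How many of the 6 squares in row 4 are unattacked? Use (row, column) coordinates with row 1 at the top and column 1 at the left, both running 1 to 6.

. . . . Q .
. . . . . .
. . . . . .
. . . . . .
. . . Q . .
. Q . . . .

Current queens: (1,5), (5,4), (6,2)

(1,5) attacks row 4 at column 5 and diagonals 2.
(5,4) attacks row 4 at column 4 and diagonals 3, 5.
(6,2) attacks row 4 at column 2 and diagonals 4.
Attacked columns: {2, 3, 4, 5}. Safe: {1, 6}.

2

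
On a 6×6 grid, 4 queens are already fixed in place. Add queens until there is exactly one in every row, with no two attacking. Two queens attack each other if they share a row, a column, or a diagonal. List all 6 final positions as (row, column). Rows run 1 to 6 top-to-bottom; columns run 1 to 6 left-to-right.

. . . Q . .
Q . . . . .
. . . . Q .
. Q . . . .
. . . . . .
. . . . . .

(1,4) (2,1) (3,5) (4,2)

Row 5: attacked by (1,4)→{4}; (2,1)→{1,4}; (3,5)→{3,5}; (4,2)→{1,2,3}. Safe: 6. Place at column 6.
Row 6: attacked by (1,4)→{4}; (2,1)→{1,5}; (3,5)→{2,5}; (4,2)→{2,4}; (5,6)→{5,6}. Safe: 3. Place at column 3.
Columns [4, 1, 5, 2, 6, 3], r−c [-3, 1, -2, 2, -1, 3], r+c [5, 3, 8, 6, 11, 9] are all distinct, so no two queens attack.

(1,4) (2,1) (3,5) (4,2) (5,6) (6,3)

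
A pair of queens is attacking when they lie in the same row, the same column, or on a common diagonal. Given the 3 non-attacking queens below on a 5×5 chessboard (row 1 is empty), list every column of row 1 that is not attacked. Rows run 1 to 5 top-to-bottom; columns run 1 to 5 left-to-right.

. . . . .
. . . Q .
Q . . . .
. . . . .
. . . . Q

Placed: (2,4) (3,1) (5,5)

columns 2

(2,4) attacks row 1 at column 4 and diagonals 3, 5.
(3,1) attacks row 1 at column 1 and diagonals 3.
(5,5) attacks row 1 at column 5 and diagonals 1.
Attacked columns: {1, 3, 4, 5}. Safe: {2}.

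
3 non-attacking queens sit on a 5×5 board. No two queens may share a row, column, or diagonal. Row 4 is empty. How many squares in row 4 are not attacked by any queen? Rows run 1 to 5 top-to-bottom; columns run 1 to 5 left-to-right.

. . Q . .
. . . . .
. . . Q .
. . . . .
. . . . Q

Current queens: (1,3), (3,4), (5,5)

(1,3) attacks row 4 at column 3.
(3,4) attacks row 4 at column 4 and diagonals 3, 5.
(5,5) attacks row 4 at column 5 and diagonals 4.
Attacked columns: {3, 4, 5}. Safe: {1, 2}.

2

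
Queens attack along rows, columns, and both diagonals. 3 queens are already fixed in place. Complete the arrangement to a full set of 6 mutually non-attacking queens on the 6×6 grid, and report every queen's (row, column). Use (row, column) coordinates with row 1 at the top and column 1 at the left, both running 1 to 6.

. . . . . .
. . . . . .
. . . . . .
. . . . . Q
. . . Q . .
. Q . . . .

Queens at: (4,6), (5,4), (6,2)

Row 1: attacked by (4,6)→{3,6}; (5,4)→{4}; (6,2)→{2}. Safe: 1, 5. Place at column 5.
Row 2: attacked by (1,5)→{4,5,6}; (4,6)→{4,6}; (5,4)→{1,4}; (6,2)→{2,6}. Safe: 3. Place at column 3.
Row 3: attacked by (1,5)→{3,5}; (2,3)→{2,3,4}; (4,6)→{5,6}; (5,4)→{2,4,6}; (6,2)→{2,5}. Safe: 1. Place at column 1.
Columns [5, 3, 1, 6, 4, 2], r−c [-4, -1, 2, -2, 1, 4], r+c [6, 5, 4, 10, 9, 8] are all distinct, so no two queens attack.

(1,5) (2,3) (3,1) (4,6) (5,4) (6,2)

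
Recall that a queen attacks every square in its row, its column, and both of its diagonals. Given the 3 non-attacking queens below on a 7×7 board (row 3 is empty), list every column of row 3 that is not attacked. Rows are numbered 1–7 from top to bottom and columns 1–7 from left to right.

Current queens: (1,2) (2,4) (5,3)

columns 6, 7

(1,2) attacks row 3 at column 2 and diagonals 4.
(2,4) attacks row 3 at column 4 and diagonals 3, 5.
(5,3) attacks row 3 at column 3 and diagonals 1, 5.
Attacked columns: {1, 2, 3, 4, 5}. Safe: {6, 7}.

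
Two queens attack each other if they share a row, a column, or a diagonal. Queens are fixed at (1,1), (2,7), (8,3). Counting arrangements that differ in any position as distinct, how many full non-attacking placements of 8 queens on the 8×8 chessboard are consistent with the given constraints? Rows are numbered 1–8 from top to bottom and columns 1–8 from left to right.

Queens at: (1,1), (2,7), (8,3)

Branch on row 3: col 2 → 0; col 4 → 1; col 5 → 1.
Sum: 0 + 1 + 1 = 2.

2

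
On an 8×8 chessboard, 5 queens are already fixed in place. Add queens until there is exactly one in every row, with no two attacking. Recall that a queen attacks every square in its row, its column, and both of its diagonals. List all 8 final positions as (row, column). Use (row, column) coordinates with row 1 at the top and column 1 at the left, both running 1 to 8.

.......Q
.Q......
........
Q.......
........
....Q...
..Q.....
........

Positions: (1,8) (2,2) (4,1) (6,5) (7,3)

Row 3: attacked by (1,8)→{6,8}; (2,2)→{1,2,3}; (4,1)→{1,2}; (6,5)→{2,5,8}; (7,3)→{3,7}. Safe: 4. Place at column 4.
Row 5: attacked by (1,8)→{4,8}; (2,2)→{2,5}; (3,4)→{2,4,6}; (4,1)→{1,2}; (6,5)→{4,5,6}; (7,3)→{1,3,5}. Safe: 7. Place at column 7.
Row 8: attacked by (1,8)→{1,8}; (2,2)→{2,8}; (3,4)→{4}; (4,1)→{1,5}; (5,7)→{4,7}; (6,5)→{3,5,7}; (7,3)→{2,3,4}. Safe: 6. Place at column 6.
Columns [8, 2, 4, 1, 7, 5, 3, 6], r−c [-7, 0, -1, 3, -2, 1, 4, 2], r+c [9, 4, 7, 5, 12, 11, 10, 14] are all distinct, so no two queens attack.

(1,8) (2,2) (3,4) (4,1) (5,7) (6,5) (7,3) (8,6)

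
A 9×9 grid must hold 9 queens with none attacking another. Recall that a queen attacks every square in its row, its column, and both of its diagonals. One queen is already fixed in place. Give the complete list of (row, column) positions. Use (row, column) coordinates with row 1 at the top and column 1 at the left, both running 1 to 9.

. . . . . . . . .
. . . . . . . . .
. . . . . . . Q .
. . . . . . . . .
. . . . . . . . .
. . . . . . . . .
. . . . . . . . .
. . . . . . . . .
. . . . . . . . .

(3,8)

(1,5) (2,1) (3,8) (4,6) (5,3) (6,7) (7,2) (8,4) (9,9)

Row 1: attacked by (3,8)→{6,8}. Safe: 1, 2, 3, 4, 5, 7, 9. Place at column 5.
Row 2: attacked by (1,5)→{4,5,6}; (3,8)→{7,8,9}. Safe: 1, 2, 3. Place at column 1.
Row 4: attacked by (1,5)→{2,5,8}; (2,1)→{1,3}; (3,8)→{7,8,9}. Safe: 4, 6. Place at column 6.
Row 5: attacked by (1,5)→{1,5,9}; (2,1)→{1,4}; (3,8)→{6,8}; (4,6)→{5,6,7}. Safe: 2, 3. Place at column 3.
Row 6: attacked by (1,5)→{5}; (2,1)→{1,5}; (3,8)→{5,8}; (4,6)→{4,6,8}; (5,3)→{2,3,4}. Safe: 7, 9. Place at column 7.
Row 7: attacked by (1,5)→{5}; (2,1)→{1,6}; (3,8)→{4,8}; (4,6)→{3,6,9}; (5,3)→{1,3,5}; (6,7)→{6,7,8}. Safe: 2. Place at column 2.
Row 8: attacked by (1,5)→{5}; (2,1)→{1,7}; (3,8)→{3,8}; (4,6)→{2,6}; (5,3)→{3,6}; (6,7)→{5,7,9}; (7,2)→{1,2,3}. Safe: 4. Place at column 4.
Row 9: attacked by (1,5)→{5}; (2,1)→{1,8}; (3,8)→{2,8}; (4,6)→{1,6}; (5,3)→{3,7}; (6,7)→{4,7}; (7,2)→{2,4}; (8,4)→{3,4,5}. Safe: 9. Place at column 9.
Columns [5, 1, 8, 6, 3, 7, 2, 4, 9], r−c [-4, 1, -5, -2, 2, -1, 5, 4, 0], r+c [6, 3, 11, 10, 8, 13, 9, 12, 18] are all distinct, so no two queens attack.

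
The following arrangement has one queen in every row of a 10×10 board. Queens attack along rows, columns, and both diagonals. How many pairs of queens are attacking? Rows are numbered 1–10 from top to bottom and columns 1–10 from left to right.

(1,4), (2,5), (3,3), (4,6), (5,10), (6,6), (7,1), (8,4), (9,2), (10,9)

Same column: (1,4)–(8,4) (column 4); (4,6)–(6,6) (column 6).
Same diagonal: (1,4)–(2,5) (|1−2| = |4−5| = 1); (3,3)–(6,6) (|3−6| = |3−6| = 3); (6,6)–(8,4) (|6−8| = |6−4| = 2).
Total attacking pairs: 5.

5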